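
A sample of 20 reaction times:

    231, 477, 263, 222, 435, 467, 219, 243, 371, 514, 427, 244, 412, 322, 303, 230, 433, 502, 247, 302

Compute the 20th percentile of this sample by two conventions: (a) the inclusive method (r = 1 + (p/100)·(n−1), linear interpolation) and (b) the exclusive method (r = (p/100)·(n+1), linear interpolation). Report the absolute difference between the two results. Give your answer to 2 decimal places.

7.20

Sorted: 219, 222, 230, 231, 243, 244, 247, 263, 302, 303, 322, 371, 412, 427, 433, 435, 467, 477, 502, 514.
n = 20.
(a) r = 4.8; between ranks 4 (231) and 5 (243): 240.6.
(b) r = 4.2; between ranks 4 (231) and 5 (243): 233.4.
|240.6 − 233.4| = 7.2.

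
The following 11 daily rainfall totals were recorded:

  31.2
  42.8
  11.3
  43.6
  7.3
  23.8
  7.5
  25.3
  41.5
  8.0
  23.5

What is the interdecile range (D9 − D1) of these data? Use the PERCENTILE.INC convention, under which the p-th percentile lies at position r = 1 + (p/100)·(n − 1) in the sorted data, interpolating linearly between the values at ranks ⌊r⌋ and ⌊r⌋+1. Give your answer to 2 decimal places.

35.30

Sorted: 7.3, 7.5, 8.0, 11.3, 23.5, 23.8, 25.3, 31.2, 41.5, 42.8, 43.6.
n = 11.
P10: r = 2 (integer) → 7.5.
P90: r = 10 (integer) → 42.8.
Difference: 42.8 − 7.5 = 35.3.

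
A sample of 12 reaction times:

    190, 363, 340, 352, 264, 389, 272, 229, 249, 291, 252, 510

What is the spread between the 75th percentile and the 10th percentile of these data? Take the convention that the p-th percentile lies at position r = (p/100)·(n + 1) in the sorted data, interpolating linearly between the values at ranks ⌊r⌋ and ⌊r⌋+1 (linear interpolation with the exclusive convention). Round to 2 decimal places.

Sorted: 190, 229, 249, 252, 264, 272, 291, 340, 352, 363, 389, 510.
n = 12.
P10: r = 1.3; ranks 1–2 are 190, 229; interpolating gives 201.7.
P75: r = 9.75; ranks 9–10 are 352, 363; interpolating gives 360.25.
Difference: 360.25 − 201.7 = 158.55.

158.55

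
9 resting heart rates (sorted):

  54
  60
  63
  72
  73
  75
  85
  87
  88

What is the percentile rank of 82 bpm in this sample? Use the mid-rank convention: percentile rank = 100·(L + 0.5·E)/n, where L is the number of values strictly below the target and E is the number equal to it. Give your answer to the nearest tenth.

Count below 82: L = 6; count equal: E = 0; n = 9.
Percentile rank = 100·(6 + 0.5·0)/9 = 100·6/9 = 66.67.

66.7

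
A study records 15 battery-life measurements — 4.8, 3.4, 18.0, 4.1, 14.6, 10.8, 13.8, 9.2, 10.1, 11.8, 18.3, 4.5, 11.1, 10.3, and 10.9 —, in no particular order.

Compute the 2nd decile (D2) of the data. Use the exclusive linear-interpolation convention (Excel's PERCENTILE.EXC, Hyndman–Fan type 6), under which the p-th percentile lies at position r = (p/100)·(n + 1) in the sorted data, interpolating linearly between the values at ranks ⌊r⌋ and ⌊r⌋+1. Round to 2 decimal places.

Sorted: 3.4, 4.1, 4.5, 4.8, 9.2, 10.1, 10.3, 10.8, 10.9, 11.1, 11.8, 13.8, 14.6, 18.0, 18.3.
n = 15.
r = (20/100)·(15 + 1) = 3.2.
Rank 3 is 4.5 and rank 4 is 4.8.
Interpolate: 4.5 + 0.2·(4.8 − 4.5) = 4.5 + 0.2·0.3 = 4.56.

4.56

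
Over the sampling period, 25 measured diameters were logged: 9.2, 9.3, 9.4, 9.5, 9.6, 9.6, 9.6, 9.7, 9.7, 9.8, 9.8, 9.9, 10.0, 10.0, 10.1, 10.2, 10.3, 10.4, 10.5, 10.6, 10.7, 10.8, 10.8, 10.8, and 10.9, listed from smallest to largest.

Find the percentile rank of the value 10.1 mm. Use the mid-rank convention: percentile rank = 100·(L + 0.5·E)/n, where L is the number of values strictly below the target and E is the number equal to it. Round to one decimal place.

Count below 10.1: L = 14; count equal: E = 1; n = 25.
Percentile rank = 100·(14 + 0.5·1)/25 = 100·14.5/25 = 58.

58.0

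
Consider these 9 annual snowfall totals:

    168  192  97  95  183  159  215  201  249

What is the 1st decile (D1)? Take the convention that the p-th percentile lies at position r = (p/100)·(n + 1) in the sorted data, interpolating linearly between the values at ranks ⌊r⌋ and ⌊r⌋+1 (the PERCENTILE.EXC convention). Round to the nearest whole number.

95

Sorted: 95, 97, 159, 168, 183, 192, 201, 215, 249.
n = 9.
r = (10/100)·(9 + 1) = 1.
r is an integer, so P10 is the value at rank 1: 95.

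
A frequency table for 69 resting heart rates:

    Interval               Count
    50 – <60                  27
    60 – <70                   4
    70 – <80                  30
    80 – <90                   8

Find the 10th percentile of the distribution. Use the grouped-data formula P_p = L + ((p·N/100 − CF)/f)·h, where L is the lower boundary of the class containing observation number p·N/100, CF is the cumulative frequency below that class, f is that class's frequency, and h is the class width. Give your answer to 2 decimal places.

52.56

N = 69; target position k = 10/100 · 69 = 6.9.
Cumulative frequencies: 27, 31, 61, 69.
Observation 6.9 falls in the class 50 – <60.
L = 50, CF = 0, f = 27, h = 10.
P10 = 50 + ((6.9 − 0)/27)·10 = 50 + 2.55556 = 52.5556.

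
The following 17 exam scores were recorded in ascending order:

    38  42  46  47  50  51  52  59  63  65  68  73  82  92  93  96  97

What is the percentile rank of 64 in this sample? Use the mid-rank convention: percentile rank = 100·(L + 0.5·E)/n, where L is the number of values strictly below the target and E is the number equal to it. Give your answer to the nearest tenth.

52.9

Count below 64: L = 9; count equal: E = 0; n = 17.
Percentile rank = 100·(9 + 0.5·0)/17 = 100·9/17 = 52.94.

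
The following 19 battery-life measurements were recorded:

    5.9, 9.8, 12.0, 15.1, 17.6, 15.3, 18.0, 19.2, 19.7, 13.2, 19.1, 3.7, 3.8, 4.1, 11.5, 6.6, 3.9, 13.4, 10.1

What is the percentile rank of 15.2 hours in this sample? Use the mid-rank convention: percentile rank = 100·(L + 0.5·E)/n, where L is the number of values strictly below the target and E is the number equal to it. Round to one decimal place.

68.4

Sorted: 3.7, 3.8, 3.9, 4.1, 5.9, 6.6, 9.8, 10.1, 11.5, 12.0, 13.2, 13.4, 15.1, 15.3, 17.6, 18.0, 19.1, 19.2, 19.7.
Count below 15.2: L = 13; count equal: E = 0; n = 19.
Percentile rank = 100·(13 + 0.5·0)/19 = 100·13/19 = 68.42.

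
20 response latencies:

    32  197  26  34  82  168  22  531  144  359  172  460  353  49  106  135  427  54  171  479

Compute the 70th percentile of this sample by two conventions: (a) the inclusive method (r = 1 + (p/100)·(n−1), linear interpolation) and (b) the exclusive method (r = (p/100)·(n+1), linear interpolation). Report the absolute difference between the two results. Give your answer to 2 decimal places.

Sorted: 22, 26, 32, 34, 49, 54, 82, 106, 135, 144, 168, 171, 172, 197, 353, 359, 427, 460, 479, 531.
n = 20.
(a) r = 14.3; between ranks 14 (197) and 15 (353): 243.8.
(b) r = 14.7; between ranks 14 (197) and 15 (353): 306.2.
|243.8 − 306.2| = 62.4.

62.40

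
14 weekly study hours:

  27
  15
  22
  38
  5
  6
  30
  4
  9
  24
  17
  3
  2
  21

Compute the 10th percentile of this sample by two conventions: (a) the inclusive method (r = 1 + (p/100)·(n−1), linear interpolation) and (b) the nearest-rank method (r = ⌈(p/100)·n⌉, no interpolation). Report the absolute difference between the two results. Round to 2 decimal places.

0.30

Sorted: 2, 3, 4, 5, 6, 9, 15, 17, 21, 22, 24, 27, 30, 38.
n = 14.
(a) r = 2.3; between ranks 2 (3) and 3 (4): 3.3.
(b) the nearest-rank method: rank 2 → 3.
|3.3 − 3| = 0.3.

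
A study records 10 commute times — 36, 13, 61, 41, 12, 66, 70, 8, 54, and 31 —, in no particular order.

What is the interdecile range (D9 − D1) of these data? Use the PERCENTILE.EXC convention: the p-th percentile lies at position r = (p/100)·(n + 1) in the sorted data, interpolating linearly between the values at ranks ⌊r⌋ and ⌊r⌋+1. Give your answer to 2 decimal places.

Sorted: 8, 12, 13, 31, 36, 41, 54, 61, 66, 70.
n = 10.
P10: r = 1.1; ranks 1–2 are 8, 12; interpolating gives 8.4.
P90: r = 9.9; ranks 9–10 are 66, 70; interpolating gives 69.6.
Difference: 69.6 − 8.4 = 61.2.

61.20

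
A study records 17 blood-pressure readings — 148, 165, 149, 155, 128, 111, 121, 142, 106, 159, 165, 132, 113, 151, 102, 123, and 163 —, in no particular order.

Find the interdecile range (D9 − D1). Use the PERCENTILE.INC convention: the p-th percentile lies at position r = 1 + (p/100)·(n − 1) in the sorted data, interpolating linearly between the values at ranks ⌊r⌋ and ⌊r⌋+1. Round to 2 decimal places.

54.80

Sorted: 102, 106, 111, 113, 121, 123, 128, 132, 142, 148, 149, 151, 155, 159, 163, 165, 165.
n = 17.
P10: r = 2.6; ranks 2–3 are 106, 111; interpolating gives 109.
P90: r = 15.4; ranks 15–16 are 163, 165; interpolating gives 163.8.
Difference: 163.8 − 109 = 54.8.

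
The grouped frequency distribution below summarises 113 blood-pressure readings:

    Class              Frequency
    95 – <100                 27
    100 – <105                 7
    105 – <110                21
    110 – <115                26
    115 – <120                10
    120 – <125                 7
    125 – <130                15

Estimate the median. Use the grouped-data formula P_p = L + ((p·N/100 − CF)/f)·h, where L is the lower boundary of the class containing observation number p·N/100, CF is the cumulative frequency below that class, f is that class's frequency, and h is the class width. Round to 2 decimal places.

N = 113; target position k = 50/100 · 113 = 56.5.
Cumulative frequencies: 27, 34, 55, 81, 91, 98, 113.
Observation 56.5 falls in the class 110 – <115.
L = 110, CF = 55, f = 26, h = 5.
P50 = 110 + ((56.5 − 55)/26)·5 = 110 + 0.288462 = 110.288.

110.29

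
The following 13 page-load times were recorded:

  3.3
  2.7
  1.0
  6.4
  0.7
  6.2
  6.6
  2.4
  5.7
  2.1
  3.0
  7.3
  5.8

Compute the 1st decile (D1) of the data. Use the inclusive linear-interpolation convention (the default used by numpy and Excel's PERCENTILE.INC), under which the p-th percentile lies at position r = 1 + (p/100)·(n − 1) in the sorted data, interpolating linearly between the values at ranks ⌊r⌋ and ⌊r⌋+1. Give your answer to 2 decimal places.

Sorted: 0.7, 1.0, 2.1, 2.4, 2.7, 3.0, 3.3, 5.7, 5.8, 6.2, 6.4, 6.6, 7.3.
n = 13.
r = 1 + (10/100)·(13 − 1) = 1 + 1.2 = 2.2.
Rank 2 is 1.0 and rank 3 is 2.1.
Interpolate: 1.0 + 0.2·(2.1 − 1.0) = 1.0 + 0.2·1.1 = 1.22.

1.22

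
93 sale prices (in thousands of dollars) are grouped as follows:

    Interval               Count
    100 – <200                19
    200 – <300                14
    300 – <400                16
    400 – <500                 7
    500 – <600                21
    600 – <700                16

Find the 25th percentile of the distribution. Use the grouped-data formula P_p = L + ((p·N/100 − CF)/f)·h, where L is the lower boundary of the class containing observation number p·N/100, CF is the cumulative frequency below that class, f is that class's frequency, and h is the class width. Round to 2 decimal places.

230.36

N = 93; target position k = 25/100 · 93 = 23.25.
Cumulative frequencies: 19, 33, 49, 56, 77, 93.
Observation 23.25 falls in the class 200 – <300.
L = 200, CF = 19, f = 14, h = 100.
P25 = 200 + ((23.25 − 19)/14)·100 = 200 + 30.3571 = 230.357.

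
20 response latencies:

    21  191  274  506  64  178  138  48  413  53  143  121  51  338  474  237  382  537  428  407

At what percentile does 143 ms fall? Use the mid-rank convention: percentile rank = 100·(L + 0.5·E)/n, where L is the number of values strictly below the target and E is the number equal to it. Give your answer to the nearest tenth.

Sorted: 21, 48, 51, 53, 64, 121, 138, 143, 178, 191, 237, 274, 338, 382, 407, 413, 428, 474, 506, 537.
Count below 143: L = 7; count equal: E = 1; n = 20.
Percentile rank = 100·(7 + 0.5·1)/20 = 100·7.5/20 = 37.5.

37.5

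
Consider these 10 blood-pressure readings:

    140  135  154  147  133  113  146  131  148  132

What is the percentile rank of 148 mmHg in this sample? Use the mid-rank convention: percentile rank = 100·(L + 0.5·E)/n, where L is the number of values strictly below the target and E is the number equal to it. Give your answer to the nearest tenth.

Sorted: 113, 131, 132, 133, 135, 140, 146, 147, 148, 154.
Count below 148: L = 8; count equal: E = 1; n = 10.
Percentile rank = 100·(8 + 0.5·1)/10 = 100·8.5/10 = 85.

85.0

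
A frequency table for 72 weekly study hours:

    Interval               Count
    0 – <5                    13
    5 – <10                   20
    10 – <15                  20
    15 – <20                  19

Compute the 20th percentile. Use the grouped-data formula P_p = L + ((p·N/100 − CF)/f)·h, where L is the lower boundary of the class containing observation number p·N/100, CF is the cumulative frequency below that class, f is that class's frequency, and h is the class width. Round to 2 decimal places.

5.35

N = 72; target position k = 20/100 · 72 = 14.4.
Cumulative frequencies: 13, 33, 53, 72.
Observation 14.4 falls in the class 5 – <10.
L = 5, CF = 13, f = 20, h = 5.
P20 = 5 + ((14.4 − 13)/20)·5 = 5 + 0.35 = 5.35.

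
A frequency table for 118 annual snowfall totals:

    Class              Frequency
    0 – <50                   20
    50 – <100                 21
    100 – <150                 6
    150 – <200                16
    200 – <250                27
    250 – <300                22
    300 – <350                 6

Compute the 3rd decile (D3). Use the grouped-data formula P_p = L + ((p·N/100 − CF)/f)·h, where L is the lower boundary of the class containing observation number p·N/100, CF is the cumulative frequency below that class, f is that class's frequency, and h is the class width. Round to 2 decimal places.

86.67

N = 118; target position k = 30/100 · 118 = 35.4.
Cumulative frequencies: 20, 41, 47, 63, 90, 112, 118.
Observation 35.4 falls in the class 50 – <100.
L = 50, CF = 20, f = 21, h = 50.
P30 = 50 + ((35.4 − 20)/21)·50 = 50 + 36.6667 = 86.6667.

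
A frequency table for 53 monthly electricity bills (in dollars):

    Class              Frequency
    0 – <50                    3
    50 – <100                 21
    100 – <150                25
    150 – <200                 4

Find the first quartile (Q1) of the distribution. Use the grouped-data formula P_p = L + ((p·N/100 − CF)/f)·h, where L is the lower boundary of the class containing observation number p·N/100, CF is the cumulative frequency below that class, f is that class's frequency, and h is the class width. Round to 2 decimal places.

N = 53; target position k = 25/100 · 53 = 13.25.
Cumulative frequencies: 3, 24, 49, 53.
Observation 13.25 falls in the class 50 – <100.
L = 50, CF = 3, f = 21, h = 50.
P25 = 50 + ((13.25 − 3)/21)·50 = 50 + 24.4048 = 74.4048.

74.40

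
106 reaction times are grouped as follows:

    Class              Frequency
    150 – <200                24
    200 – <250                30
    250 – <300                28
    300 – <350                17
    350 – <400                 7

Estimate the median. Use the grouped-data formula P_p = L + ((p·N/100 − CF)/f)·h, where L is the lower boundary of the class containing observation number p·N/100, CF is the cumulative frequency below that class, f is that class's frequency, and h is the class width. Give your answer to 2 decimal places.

248.33

N = 106; target position k = 50/100 · 106 = 53.
Cumulative frequencies: 24, 54, 82, 99, 106.
Observation 53 falls in the class 200 – <250.
L = 200, CF = 24, f = 30, h = 50.
P50 = 200 + ((53 − 24)/30)·50 = 200 + 48.3333 = 248.333.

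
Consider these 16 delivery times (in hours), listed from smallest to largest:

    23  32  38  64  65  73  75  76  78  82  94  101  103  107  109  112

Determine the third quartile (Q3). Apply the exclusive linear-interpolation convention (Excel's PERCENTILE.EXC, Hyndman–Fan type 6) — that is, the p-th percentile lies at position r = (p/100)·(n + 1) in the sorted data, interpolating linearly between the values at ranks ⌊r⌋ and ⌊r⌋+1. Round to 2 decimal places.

n = 16.
r = (75/100)·(16 + 1) = 12.75.
Rank 12 is 101 and rank 13 is 103.
Interpolate: 101 + 0.75·(103 − 101) = 101 + 0.75·2 = 102.5.

102.50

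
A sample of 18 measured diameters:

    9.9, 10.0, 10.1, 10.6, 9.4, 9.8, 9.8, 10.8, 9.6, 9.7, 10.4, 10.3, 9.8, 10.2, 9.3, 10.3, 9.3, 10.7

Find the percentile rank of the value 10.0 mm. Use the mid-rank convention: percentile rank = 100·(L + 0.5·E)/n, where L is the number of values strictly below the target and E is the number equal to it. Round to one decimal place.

52.8

Sorted: 9.3, 9.3, 9.4, 9.6, 9.7, 9.8, 9.8, 9.8, 9.9, 10.0, 10.1, 10.2, 10.3, 10.3, 10.4, 10.6, 10.7, 10.8.
Count below 10.0: L = 9; count equal: E = 1; n = 18.
Percentile rank = 100·(9 + 0.5·1)/18 = 100·9.5/18 = 52.78.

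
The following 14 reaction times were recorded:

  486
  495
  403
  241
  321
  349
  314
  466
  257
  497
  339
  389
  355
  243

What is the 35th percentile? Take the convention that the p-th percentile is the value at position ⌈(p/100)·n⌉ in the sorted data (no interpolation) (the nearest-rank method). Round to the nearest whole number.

321

Sorted: 241, 243, 257, 314, 321, 339, 349, 355, 389, 403, 466, 486, 495, 497.
n = 14.
Position = ⌈35/100 · 14⌉ = ⌈4.9⌉ = 5.
The value at rank 5 is 321.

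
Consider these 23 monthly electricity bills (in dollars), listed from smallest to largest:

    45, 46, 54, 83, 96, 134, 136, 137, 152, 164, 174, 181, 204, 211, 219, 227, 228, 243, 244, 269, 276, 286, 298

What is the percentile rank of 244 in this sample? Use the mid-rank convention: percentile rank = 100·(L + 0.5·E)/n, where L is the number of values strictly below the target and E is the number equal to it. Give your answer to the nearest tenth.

80.4

Count below 244: L = 18; count equal: E = 1; n = 23.
Percentile rank = 100·(18 + 0.5·1)/23 = 100·18.5/23 = 80.43.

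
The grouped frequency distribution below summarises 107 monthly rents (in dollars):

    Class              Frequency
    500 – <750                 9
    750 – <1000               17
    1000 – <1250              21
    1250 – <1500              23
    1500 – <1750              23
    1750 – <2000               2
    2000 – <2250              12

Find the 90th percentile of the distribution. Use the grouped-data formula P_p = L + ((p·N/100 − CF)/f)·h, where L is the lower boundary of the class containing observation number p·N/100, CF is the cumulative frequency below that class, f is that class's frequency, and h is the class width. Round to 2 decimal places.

N = 107; target position k = 90/100 · 107 = 96.3.
Cumulative frequencies: 9, 26, 47, 70, 93, 95, 107.
Observation 96.3 falls in the class 2000 – <2250.
L = 2000, CF = 95, f = 12, h = 250.
P90 = 2000 + ((96.3 − 95)/12)·250 = 2000 + 27.0833 = 2027.08.

2027.08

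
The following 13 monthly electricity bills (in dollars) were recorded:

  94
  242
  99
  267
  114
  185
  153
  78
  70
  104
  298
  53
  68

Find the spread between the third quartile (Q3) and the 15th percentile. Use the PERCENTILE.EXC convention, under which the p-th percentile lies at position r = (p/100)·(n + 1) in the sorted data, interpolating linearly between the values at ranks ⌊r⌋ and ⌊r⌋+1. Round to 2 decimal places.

145.30

Sorted: 53, 68, 70, 78, 94, 99, 104, 114, 153, 185, 242, 267, 298.
n = 13.
P15: r = 2.1; ranks 2–3 are 68, 70; interpolating gives 68.2.
P75: r = 10.5; ranks 10–11 are 185, 242; interpolating gives 213.5.
Difference: 213.5 − 68.2 = 145.3.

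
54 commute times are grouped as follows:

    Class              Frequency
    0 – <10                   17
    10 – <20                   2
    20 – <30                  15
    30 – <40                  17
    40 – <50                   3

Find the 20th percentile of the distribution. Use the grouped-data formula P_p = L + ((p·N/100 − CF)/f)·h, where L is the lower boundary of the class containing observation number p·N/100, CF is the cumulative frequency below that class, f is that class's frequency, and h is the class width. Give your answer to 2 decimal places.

6.35

N = 54; target position k = 20/100 · 54 = 10.8.
Cumulative frequencies: 17, 19, 34, 51, 54.
Observation 10.8 falls in the class 0 – <10.
L = 0, CF = 0, f = 17, h = 10.
P20 = 0 + ((10.8 − 0)/17)·10 = 0 + 6.35294 = 6.35294.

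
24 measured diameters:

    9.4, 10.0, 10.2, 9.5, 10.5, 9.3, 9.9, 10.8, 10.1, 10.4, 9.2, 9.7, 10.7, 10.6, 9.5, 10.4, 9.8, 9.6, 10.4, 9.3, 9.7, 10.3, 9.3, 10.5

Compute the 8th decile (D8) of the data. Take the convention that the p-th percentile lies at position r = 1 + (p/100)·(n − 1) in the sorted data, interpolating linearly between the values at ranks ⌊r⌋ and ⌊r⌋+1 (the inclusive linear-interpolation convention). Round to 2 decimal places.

Sorted: 9.2, 9.3, 9.3, 9.3, 9.4, 9.5, 9.5, 9.6, 9.7, 9.7, 9.8, 9.9, 10.0, 10.1, 10.2, 10.3, 10.4, 10.4, 10.4, 10.5, 10.5, 10.6, 10.7, 10.8.
n = 24.
r = 1 + (80/100)·(24 − 1) = 1 + 18.4 = 19.4.
Rank 19 is 10.4 and rank 20 is 10.5.
Interpolate: 10.4 + 0.4·(10.5 − 10.4) = 10.4 + 0.4·0.1 = 10.44.

10.44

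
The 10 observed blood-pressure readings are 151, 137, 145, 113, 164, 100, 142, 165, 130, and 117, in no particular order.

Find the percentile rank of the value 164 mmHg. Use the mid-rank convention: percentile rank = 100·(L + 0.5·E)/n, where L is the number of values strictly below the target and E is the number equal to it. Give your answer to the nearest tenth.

85.0

Sorted: 100, 113, 117, 130, 137, 142, 145, 151, 164, 165.
Count below 164: L = 8; count equal: E = 1; n = 10.
Percentile rank = 100·(8 + 0.5·1)/10 = 100·8.5/10 = 85.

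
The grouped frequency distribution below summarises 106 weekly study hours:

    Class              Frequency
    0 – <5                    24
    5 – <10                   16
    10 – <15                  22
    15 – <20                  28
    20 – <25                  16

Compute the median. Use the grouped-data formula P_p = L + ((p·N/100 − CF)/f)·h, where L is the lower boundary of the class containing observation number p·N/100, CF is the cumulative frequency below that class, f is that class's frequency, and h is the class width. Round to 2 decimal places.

N = 106; target position k = 50/100 · 106 = 53.
Cumulative frequencies: 24, 40, 62, 90, 106.
Observation 53 falls in the class 10 – <15.
L = 10, CF = 40, f = 22, h = 5.
P50 = 10 + ((53 − 40)/22)·5 = 10 + 2.95455 = 12.9545.

12.95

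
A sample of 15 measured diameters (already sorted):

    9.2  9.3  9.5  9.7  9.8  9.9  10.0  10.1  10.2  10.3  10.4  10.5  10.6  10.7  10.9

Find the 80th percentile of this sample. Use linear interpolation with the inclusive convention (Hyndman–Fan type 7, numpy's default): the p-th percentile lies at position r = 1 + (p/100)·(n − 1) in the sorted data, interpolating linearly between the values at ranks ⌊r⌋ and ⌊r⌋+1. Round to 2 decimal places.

n = 15.
r = 1 + (80/100)·(15 − 1) = 1 + 11.2 = 12.2.
Rank 12 is 10.5 and rank 13 is 10.6.
Interpolate: 10.5 + 0.2·(10.6 − 10.5) = 10.5 + 0.2·0.1 = 10.52.

10.52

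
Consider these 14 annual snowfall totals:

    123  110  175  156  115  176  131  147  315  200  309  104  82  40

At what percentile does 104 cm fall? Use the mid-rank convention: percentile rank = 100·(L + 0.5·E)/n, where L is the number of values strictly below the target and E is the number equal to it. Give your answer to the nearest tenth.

Sorted: 40, 82, 104, 110, 115, 123, 131, 147, 156, 175, 176, 200, 309, 315.
Count below 104: L = 2; count equal: E = 1; n = 14.
Percentile rank = 100·(2 + 0.5·1)/14 = 100·2.5/14 = 17.86.

17.9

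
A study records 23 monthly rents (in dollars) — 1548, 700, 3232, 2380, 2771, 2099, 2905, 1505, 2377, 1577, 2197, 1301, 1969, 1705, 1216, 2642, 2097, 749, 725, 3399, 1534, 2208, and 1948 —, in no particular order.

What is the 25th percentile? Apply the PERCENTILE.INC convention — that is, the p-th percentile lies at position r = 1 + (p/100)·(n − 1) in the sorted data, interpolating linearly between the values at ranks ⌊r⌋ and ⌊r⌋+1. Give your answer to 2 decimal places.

Sorted: 700, 725, 749, 1216, 1301, 1505, 1534, 1548, 1577, 1705, 1948, 1969, 2097, 2099, 2197, 2208, 2377, 2380, 2642, 2771, 2905, 3232, 3399.
n = 23.
r = 1 + (25/100)·(23 − 1) = 1 + 5.5 = 6.5.
Rank 6 is 1505 and rank 7 is 1534.
Interpolate: 1505 + 0.5·(1534 − 1505) = 1505 + 0.5·29 = 1519.5.

1519.50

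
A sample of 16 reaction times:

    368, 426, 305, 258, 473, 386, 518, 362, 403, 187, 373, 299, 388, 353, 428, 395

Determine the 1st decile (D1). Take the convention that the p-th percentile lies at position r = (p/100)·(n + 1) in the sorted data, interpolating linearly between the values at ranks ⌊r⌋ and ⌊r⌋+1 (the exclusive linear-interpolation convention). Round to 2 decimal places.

236.70

Sorted: 187, 258, 299, 305, 353, 362, 368, 373, 386, 388, 395, 403, 426, 428, 473, 518.
n = 16.
r = (10/100)·(16 + 1) = 1.7.
Rank 1 is 187 and rank 2 is 258.
Interpolate: 187 + 0.7·(258 − 187) = 187 + 0.7·71 = 236.7.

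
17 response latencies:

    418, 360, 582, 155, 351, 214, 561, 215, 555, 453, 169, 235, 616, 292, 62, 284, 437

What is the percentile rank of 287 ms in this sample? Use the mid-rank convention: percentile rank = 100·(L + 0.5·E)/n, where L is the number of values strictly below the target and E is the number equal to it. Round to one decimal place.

Sorted: 62, 155, 169, 214, 215, 235, 284, 292, 351, 360, 418, 437, 453, 555, 561, 582, 616.
Count below 287: L = 7; count equal: E = 0; n = 17.
Percentile rank = 100·(7 + 0.5·0)/17 = 100·7/17 = 41.18.

41.2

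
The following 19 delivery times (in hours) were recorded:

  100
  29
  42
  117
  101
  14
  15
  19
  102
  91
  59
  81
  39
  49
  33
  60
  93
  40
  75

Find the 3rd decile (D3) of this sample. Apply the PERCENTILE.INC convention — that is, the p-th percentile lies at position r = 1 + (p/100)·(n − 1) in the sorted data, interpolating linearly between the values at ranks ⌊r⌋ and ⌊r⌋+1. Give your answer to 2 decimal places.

39.40

Sorted: 14, 15, 19, 29, 33, 39, 40, 42, 49, 59, 60, 75, 81, 91, 93, 100, 101, 102, 117.
n = 19.
r = 1 + (30/100)·(19 − 1) = 1 + 5.4 = 6.4.
Rank 6 is 39 and rank 7 is 40.
Interpolate: 39 + 0.4·(40 − 39) = 39 + 0.4·1 = 39.4.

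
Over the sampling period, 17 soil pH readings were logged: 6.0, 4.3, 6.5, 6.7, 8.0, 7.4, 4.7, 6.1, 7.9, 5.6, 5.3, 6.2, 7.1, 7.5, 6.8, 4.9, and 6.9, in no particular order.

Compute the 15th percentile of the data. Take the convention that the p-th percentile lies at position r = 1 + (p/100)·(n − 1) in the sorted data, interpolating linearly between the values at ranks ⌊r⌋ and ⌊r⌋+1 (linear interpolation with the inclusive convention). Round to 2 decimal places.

Sorted: 4.3, 4.7, 4.9, 5.3, 5.6, 6.0, 6.1, 6.2, 6.5, 6.7, 6.8, 6.9, 7.1, 7.4, 7.5, 7.9, 8.0.
n = 17.
r = 1 + (15/100)·(17 − 1) = 1 + 2.4 = 3.4.
Rank 3 is 4.9 and rank 4 is 5.3.
Interpolate: 4.9 + 0.4·(5.3 − 4.9) = 4.9 + 0.4·0.4 = 5.06.

5.06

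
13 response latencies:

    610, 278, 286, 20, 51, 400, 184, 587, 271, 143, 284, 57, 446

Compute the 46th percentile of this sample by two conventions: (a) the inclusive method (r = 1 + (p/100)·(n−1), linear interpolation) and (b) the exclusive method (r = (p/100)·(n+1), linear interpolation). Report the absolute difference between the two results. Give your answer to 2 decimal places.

Sorted: 20, 51, 57, 143, 184, 271, 278, 284, 286, 400, 446, 587, 610.
n = 13.
(a) r = 6.52; between ranks 6 (271) and 7 (278): 274.64.
(b) r = 6.44; between ranks 6 (271) and 7 (278): 274.08.
|274.64 − 274.08| = 0.56.

0.56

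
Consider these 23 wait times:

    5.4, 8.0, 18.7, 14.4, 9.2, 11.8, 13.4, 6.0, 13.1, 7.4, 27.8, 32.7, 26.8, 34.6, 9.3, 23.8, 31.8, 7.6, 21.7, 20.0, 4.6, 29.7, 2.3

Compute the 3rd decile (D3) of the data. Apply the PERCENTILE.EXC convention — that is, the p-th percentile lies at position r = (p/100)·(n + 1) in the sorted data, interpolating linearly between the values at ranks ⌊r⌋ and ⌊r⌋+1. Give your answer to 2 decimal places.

8.24

Sorted: 2.3, 4.6, 5.4, 6.0, 7.4, 7.6, 8.0, 9.2, 9.3, 11.8, 13.1, 13.4, 14.4, 18.7, 20.0, 21.7, 23.8, 26.8, 27.8, 29.7, 31.8, 32.7, 34.6.
n = 23.
r = (30/100)·(23 + 1) = 7.2.
Rank 7 is 8.0 and rank 8 is 9.2.
Interpolate: 8.0 + 0.2·(9.2 − 8.0) = 8.0 + 0.2·1.2 = 8.24.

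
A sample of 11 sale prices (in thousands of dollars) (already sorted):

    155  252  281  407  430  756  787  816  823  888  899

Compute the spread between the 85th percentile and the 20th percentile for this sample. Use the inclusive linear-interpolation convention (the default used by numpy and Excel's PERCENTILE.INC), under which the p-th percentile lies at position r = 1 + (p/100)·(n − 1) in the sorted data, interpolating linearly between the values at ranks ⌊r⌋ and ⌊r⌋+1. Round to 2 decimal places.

n = 11.
P20: r = 3 (integer) → 281.
P85: r = 9.5; ranks 9–10 are 823, 888; interpolating gives 855.5.
Difference: 855.5 − 281 = 574.5.

574.50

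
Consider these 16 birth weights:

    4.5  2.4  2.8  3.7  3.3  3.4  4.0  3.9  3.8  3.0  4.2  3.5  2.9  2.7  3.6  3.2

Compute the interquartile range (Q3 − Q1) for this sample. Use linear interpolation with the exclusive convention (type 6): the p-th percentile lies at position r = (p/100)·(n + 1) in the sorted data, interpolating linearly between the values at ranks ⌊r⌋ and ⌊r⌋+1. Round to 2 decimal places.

Sorted: 2.4, 2.7, 2.8, 2.9, 3.0, 3.2, 3.3, 3.4, 3.5, 3.6, 3.7, 3.8, 3.9, 4.0, 4.2, 4.5.
n = 16.
P25: r = 4.25; ranks 4–5 are 2.9, 3.0; interpolating gives 2.925.
P75: r = 12.75; ranks 12–13 are 3.8, 3.9; interpolating gives 3.875.
Difference: 3.875 − 2.925 = 0.95.

0.95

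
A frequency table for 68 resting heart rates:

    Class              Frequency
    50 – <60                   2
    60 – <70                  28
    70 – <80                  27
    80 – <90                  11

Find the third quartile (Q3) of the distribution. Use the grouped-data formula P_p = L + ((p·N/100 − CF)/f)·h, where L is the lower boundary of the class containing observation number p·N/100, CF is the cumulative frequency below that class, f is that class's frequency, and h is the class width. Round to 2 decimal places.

77.78

N = 68; target position k = 75/100 · 68 = 51.
Cumulative frequencies: 2, 30, 57, 68.
Observation 51 falls in the class 70 – <80.
L = 70, CF = 30, f = 27, h = 10.
P75 = 70 + ((51 − 30)/27)·10 = 70 + 7.77778 = 77.7778.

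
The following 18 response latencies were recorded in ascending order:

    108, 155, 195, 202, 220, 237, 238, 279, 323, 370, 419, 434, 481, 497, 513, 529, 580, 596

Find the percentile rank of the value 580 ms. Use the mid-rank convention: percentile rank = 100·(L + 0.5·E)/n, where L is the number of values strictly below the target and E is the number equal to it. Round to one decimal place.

91.7

Count below 580: L = 16; count equal: E = 1; n = 18.
Percentile rank = 100·(16 + 0.5·1)/18 = 100·16.5/18 = 91.67.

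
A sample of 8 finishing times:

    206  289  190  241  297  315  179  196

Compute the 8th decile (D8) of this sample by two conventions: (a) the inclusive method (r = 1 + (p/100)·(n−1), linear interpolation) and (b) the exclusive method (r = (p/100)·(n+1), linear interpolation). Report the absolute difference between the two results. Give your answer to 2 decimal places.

Sorted: 179, 190, 196, 206, 241, 289, 297, 315.
n = 8.
(a) r = 6.6; between ranks 6 (289) and 7 (297): 293.8.
(b) r = 7.2; between ranks 7 (297) and 8 (315): 300.6.
|293.8 − 300.6| = 6.8.

6.80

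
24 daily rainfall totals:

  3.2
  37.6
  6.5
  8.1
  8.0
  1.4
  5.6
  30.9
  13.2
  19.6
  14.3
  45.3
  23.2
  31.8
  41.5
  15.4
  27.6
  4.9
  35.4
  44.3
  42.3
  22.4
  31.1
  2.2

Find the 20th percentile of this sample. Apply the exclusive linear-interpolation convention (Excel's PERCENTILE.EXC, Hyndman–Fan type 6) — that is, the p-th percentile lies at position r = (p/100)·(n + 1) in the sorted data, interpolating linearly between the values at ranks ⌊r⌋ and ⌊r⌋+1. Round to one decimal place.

5.6

Sorted: 1.4, 2.2, 3.2, 4.9, 5.6, 6.5, 8.0, 8.1, 13.2, 14.3, 15.4, 19.6, 22.4, 23.2, 27.6, 30.9, 31.1, 31.8, 35.4, 37.6, 41.5, 42.3, 44.3, 45.3.
n = 24.
r = (20/100)·(24 + 1) = 5.
r is an integer, so P20 is the value at rank 5: 5.6.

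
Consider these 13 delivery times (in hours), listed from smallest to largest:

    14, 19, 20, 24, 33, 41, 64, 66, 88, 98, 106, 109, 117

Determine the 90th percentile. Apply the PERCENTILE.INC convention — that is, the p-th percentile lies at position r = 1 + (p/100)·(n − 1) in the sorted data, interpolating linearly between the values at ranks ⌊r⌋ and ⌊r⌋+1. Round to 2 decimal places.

108.40

n = 13.
r = 1 + (90/100)·(13 − 1) = 1 + 10.8 = 11.8.
Rank 11 is 106 and rank 12 is 109.
Interpolate: 106 + 0.8·(109 − 106) = 106 + 0.8·3 = 108.4.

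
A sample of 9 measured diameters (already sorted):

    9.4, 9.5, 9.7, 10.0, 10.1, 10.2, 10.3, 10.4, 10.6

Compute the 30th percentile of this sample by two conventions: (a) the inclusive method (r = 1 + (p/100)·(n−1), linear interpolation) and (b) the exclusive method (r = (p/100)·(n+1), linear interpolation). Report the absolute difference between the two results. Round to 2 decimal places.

n = 9.
(a) r = 3.4; between ranks 3 (9.7) and 4 (10.0): 9.82.
(b) r = 3 → value at rank 3 = 9.7.
|9.82 − 9.7| = 0.12.

0.12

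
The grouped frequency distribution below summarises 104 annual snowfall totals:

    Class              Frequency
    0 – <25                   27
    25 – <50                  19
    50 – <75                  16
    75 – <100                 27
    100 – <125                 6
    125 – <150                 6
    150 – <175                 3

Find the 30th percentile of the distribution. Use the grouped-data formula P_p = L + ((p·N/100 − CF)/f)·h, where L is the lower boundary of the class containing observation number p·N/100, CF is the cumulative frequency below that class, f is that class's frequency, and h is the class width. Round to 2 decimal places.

30.53

N = 104; target position k = 30/100 · 104 = 31.2.
Cumulative frequencies: 27, 46, 62, 89, 95, 101, 104.
Observation 31.2 falls in the class 25 – <50.
L = 25, CF = 27, f = 19, h = 25.
P30 = 25 + ((31.2 − 27)/19)·25 = 25 + 5.52632 = 30.5263.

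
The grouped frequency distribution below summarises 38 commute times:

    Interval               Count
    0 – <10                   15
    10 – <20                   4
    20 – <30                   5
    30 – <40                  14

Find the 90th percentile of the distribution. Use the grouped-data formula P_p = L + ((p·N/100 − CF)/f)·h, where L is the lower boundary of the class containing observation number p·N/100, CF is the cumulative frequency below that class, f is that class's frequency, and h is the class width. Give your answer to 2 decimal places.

N = 38; target position k = 90/100 · 38 = 34.2.
Cumulative frequencies: 15, 19, 24, 38.
Observation 34.2 falls in the class 30 – <40.
L = 30, CF = 24, f = 14, h = 10.
P90 = 30 + ((34.2 − 24)/14)·10 = 30 + 7.28571 = 37.2857.

37.29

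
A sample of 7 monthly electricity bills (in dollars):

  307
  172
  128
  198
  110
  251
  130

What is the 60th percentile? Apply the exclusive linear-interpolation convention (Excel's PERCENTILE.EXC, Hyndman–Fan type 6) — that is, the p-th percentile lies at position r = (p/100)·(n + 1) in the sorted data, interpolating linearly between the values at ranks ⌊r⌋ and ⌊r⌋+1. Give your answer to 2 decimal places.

Sorted: 110, 128, 130, 172, 198, 251, 307.
n = 7.
r = (60/100)·(7 + 1) = 4.8.
Rank 4 is 172 and rank 5 is 198.
Interpolate: 172 + 0.8·(198 − 172) = 172 + 0.8·26 = 192.8.

192.80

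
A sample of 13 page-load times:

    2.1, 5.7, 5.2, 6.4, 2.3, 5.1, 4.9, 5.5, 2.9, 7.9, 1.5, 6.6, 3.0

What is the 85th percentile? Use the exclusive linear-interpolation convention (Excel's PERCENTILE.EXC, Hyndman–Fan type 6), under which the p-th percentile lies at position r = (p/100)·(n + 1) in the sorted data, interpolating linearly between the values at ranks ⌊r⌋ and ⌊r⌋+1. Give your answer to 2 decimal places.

6.58

Sorted: 1.5, 2.1, 2.3, 2.9, 3.0, 4.9, 5.1, 5.2, 5.5, 5.7, 6.4, 6.6, 7.9.
n = 13.
r = (85/100)·(13 + 1) = 11.9.
Rank 11 is 6.4 and rank 12 is 6.6.
Interpolate: 6.4 + 0.9·(6.6 − 6.4) = 6.4 + 0.9·0.2 = 6.58.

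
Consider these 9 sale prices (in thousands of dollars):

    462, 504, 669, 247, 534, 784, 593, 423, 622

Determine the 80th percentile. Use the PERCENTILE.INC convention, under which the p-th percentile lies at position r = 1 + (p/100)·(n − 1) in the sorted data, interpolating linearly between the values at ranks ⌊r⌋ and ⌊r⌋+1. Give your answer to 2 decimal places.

640.80

Sorted: 247, 423, 462, 504, 534, 593, 622, 669, 784.
n = 9.
r = 1 + (80/100)·(9 − 1) = 1 + 6.4 = 7.4.
Rank 7 is 622 and rank 8 is 669.
Interpolate: 622 + 0.4·(669 − 622) = 622 + 0.4·47 = 640.8.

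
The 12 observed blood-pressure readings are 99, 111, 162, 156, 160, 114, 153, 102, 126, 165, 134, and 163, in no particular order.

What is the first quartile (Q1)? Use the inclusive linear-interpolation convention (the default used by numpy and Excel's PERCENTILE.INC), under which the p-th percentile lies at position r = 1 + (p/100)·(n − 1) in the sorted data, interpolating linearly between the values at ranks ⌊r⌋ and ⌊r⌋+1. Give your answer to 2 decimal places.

Sorted: 99, 102, 111, 114, 126, 134, 153, 156, 160, 162, 163, 165.
n = 12.
r = 1 + (25/100)·(12 − 1) = 1 + 2.75 = 3.75.
Rank 3 is 111 and rank 4 is 114.
Interpolate: 111 + 0.75·(114 − 111) = 111 + 0.75·3 = 113.25.

113.25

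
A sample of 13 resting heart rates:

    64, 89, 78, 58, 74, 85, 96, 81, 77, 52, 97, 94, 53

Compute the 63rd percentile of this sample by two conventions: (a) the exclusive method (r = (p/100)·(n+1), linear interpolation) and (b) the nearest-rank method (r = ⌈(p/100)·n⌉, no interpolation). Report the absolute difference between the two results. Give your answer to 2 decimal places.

Sorted: 52, 53, 58, 64, 74, 77, 78, 81, 85, 89, 94, 96, 97.
n = 13.
(a) r = 8.82; between ranks 8 (81) and 9 (85): 84.28.
(b) the nearest-rank method: rank 9 → 85.
|84.28 − 85| = 0.72.

0.72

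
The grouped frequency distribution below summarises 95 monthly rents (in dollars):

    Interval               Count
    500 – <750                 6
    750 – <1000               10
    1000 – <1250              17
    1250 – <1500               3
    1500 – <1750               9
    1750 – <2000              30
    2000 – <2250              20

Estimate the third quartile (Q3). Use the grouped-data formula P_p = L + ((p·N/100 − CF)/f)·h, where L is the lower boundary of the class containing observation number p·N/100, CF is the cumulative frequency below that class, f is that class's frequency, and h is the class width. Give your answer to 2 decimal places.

1968.75

N = 95; target position k = 75/100 · 95 = 71.25.
Cumulative frequencies: 6, 16, 33, 36, 45, 75, 95.
Observation 71.25 falls in the class 1750 – <2000.
L = 1750, CF = 45, f = 30, h = 250.
P75 = 1750 + ((71.25 − 45)/30)·250 = 1750 + 218.75 = 1968.75.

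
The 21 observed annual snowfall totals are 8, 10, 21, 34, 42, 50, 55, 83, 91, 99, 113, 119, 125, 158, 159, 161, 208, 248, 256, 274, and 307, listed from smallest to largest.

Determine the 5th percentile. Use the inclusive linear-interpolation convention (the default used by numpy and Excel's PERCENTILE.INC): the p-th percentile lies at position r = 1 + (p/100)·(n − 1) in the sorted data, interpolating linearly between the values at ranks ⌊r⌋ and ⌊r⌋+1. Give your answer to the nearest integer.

10

n = 21.
r = 1 + (5/100)·(21 − 1) = 1 + 1 = 2.
r is an integer, so P5 is the value at rank 2: 10.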